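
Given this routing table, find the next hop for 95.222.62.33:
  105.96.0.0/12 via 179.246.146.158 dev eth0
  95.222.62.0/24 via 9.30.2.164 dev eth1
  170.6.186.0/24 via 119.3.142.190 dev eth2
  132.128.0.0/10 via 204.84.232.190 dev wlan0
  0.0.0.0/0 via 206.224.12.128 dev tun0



Longest prefix match for 95.222.62.33:
  /12 105.96.0.0: no
  /24 95.222.62.0: MATCH
  /24 170.6.186.0: no
  /10 132.128.0.0: no
  /0 0.0.0.0: MATCH
Selected: next-hop 9.30.2.164 via eth1 (matched /24)


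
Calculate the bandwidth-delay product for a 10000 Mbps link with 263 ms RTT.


BDP = bandwidth * RTT
= 10000 Mbps * 263 ms
= 10000 * 1e6 * 263 / 1000 bits
= 2630000000 bits
= 328750000 bytes
= 321044.9219 KB
BDP = 2630000000 bits (328750000 bytes)


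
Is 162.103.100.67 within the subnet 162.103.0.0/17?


Subnet network: 162.103.0.0
Test IP AND mask: 162.103.0.0
Yes, 162.103.100.67 is in 162.103.0.0/17


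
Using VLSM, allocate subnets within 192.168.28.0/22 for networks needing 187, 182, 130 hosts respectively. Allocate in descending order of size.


187 hosts -> /24 (254 usable): 192.168.28.0/24
182 hosts -> /24 (254 usable): 192.168.29.0/24
130 hosts -> /24 (254 usable): 192.168.30.0/24
Allocation: 192.168.28.0/24 (187 hosts, 254 usable); 192.168.29.0/24 (182 hosts, 254 usable); 192.168.30.0/24 (130 hosts, 254 usable)


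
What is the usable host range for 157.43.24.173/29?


Network: 157.43.24.168
Broadcast: 157.43.24.175
First usable = network + 1
Last usable = broadcast - 1
Range: 157.43.24.169 to 157.43.24.174


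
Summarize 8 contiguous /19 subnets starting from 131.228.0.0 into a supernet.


Original prefix: /19
Number of subnets: 8 = 2^3
New prefix = 19 - 3 = 16
Supernet: 131.228.0.0/16


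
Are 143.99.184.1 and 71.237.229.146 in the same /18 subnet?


Mask: 255.255.192.0
143.99.184.1 AND mask = 143.99.128.0
71.237.229.146 AND mask = 71.237.192.0
No, different subnets (143.99.128.0 vs 71.237.192.0)


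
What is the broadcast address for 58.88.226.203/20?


Network: 58.88.224.0/20
Host bits = 12
Set all host bits to 1:
Broadcast: 58.88.239.255


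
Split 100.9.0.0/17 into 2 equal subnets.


New prefix = 17 + 1 = 18
Each subnet has 16384 addresses
  100.9.0.0/18
  100.9.64.0/18
Subnets: 100.9.0.0/18, 100.9.64.0/18


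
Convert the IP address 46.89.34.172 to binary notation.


46 = 00101110
89 = 01011001
34 = 00100010
172 = 10101100
Binary: 00101110.01011001.00100010.10101100


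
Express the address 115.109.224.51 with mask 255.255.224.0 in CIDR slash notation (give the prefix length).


Binary: 11111111.11111111.11100000.00000000
Count leading 1s
Prefix: /19


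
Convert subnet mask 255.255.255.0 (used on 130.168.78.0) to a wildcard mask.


Subnet mask: 255.255.255.0
Wildcard = 255.255.255.255 - subnet mask
255 - 255 = 0
255 - 255 = 0
255 - 255 = 0
255 - 0 = 255
Wildcard: 0.0.0.255


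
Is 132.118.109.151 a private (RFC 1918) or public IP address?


RFC 1918 private ranges:
  10.0.0.0/8 (10.0.0.0 - 10.255.255.255)
  172.16.0.0/12 (172.16.0.0 - 172.31.255.255)
  192.168.0.0/16 (192.168.0.0 - 192.168.255.255)
Public (not in any RFC 1918 range)


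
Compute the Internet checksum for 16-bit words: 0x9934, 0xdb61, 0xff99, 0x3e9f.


Sum all words (with carry folding):
+ 0x9934 = 0x9934
+ 0xdb61 = 0x7496
+ 0xff99 = 0x7430
+ 0x3e9f = 0xb2cf
One's complement: ~0xb2cf
Checksum = 0x4d30


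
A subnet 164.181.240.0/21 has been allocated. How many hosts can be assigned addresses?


Host bits = 32 - 21 = 11
Total addresses = 2^11 = 2048
Usable = total - 2 (network and broadcast)
Usable hosts: 2046


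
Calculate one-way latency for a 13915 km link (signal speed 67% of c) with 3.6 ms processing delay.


Speed = 0.67 * 3e5 km/s = 201000 km/s
Propagation delay = 13915 / 201000 = 0.0692 s = 69.2289 ms
Processing delay = 3.6 ms
Total one-way latency = 72.8289 ms


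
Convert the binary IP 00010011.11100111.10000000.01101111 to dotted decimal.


00010011 = 19
11100111 = 231
10000000 = 128
01101111 = 111
IP: 19.231.128.111


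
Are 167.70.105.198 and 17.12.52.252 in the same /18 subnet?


Mask: 255.255.192.0
167.70.105.198 AND mask = 167.70.64.0
17.12.52.252 AND mask = 17.12.0.0
No, different subnets (167.70.64.0 vs 17.12.0.0)


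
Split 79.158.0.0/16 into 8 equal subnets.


New prefix = 16 + 3 = 19
Each subnet has 8192 addresses
  79.158.0.0/19
  79.158.32.0/19
  79.158.64.0/19
  79.158.96.0/19
  79.158.128.0/19
  79.158.160.0/19
  79.158.192.0/19
  79.158.224.0/19
Subnets: 79.158.0.0/19, 79.158.32.0/19, 79.158.64.0/19, 79.158.96.0/19, 79.158.128.0/19, 79.158.160.0/19, 79.158.192.0/19, 79.158.224.0/19


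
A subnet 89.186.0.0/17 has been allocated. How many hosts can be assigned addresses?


Host bits = 32 - 17 = 15
Total addresses = 2^15 = 32768
Usable = total - 2 (network and broadcast)
Usable hosts: 32766


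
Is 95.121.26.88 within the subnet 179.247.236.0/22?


Subnet network: 179.247.236.0
Test IP AND mask: 95.121.24.0
No, 95.121.26.88 is not in 179.247.236.0/22


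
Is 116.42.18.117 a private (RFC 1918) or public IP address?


RFC 1918 private ranges:
  10.0.0.0/8 (10.0.0.0 - 10.255.255.255)
  172.16.0.0/12 (172.16.0.0 - 172.31.255.255)
  192.168.0.0/16 (192.168.0.0 - 192.168.255.255)
Public (not in any RFC 1918 range)


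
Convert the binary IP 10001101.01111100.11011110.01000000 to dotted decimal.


10001101 = 141
01111100 = 124
11011110 = 222
01000000 = 64
IP: 141.124.222.64


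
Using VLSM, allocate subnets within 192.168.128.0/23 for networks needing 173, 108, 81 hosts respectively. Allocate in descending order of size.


173 hosts -> /24 (254 usable): 192.168.128.0/24
108 hosts -> /25 (126 usable): 192.168.129.0/25
81 hosts -> /25 (126 usable): 192.168.129.128/25
Allocation: 192.168.128.0/24 (173 hosts, 254 usable); 192.168.129.0/25 (108 hosts, 126 usable); 192.168.129.128/25 (81 hosts, 126 usable)


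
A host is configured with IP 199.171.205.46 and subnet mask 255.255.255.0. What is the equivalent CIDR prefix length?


Binary: 11111111.11111111.11111111.00000000
Count leading 1s
Prefix: /24


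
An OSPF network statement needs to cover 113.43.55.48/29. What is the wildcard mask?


Subnet mask: 255.255.255.248
Wildcard = 255.255.255.255 - subnet mask
255 - 255 = 0
255 - 255 = 0
255 - 255 = 0
255 - 248 = 7
Wildcard: 0.0.0.7


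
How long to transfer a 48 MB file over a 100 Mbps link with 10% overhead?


Effective throughput = 100 * (1 - 10/100) = 90 Mbps
File size in Mb = 48 * 8 = 384 Mb
Time = 384 / 90
Time = 4.2667 seconds


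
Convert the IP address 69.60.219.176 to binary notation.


69 = 01000101
60 = 00111100
219 = 11011011
176 = 10110000
Binary: 01000101.00111100.11011011.10110000


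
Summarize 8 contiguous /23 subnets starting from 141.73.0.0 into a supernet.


Original prefix: /23
Number of subnets: 8 = 2^3
New prefix = 23 - 3 = 20
Supernet: 141.73.0.0/20


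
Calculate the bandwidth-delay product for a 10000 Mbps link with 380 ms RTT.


BDP = bandwidth * RTT
= 10000 Mbps * 380 ms
= 10000 * 1e6 * 380 / 1000 bits
= 3800000000 bits
= 475000000 bytes
= 463867.1875 KB
BDP = 3800000000 bits (475000000 bytes)


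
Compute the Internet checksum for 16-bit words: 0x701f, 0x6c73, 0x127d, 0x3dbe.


Sum all words (with carry folding):
+ 0x701f = 0x701f
+ 0x6c73 = 0xdc92
+ 0x127d = 0xef0f
+ 0x3dbe = 0x2cce
One's complement: ~0x2cce
Checksum = 0xd331


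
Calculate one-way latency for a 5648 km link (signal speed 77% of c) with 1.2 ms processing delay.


Speed = 0.77 * 3e5 km/s = 231000 km/s
Propagation delay = 5648 / 231000 = 0.0245 s = 24.4502 ms
Processing delay = 1.2 ms
Total one-way latency = 25.6502 ms


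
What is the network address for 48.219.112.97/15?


IP:   00110000.11011011.01110000.01100001
Mask: 11111111.11111110.00000000.00000000
AND operation:
Net:  00110000.11011010.00000000.00000000
Network: 48.218.0.0/15


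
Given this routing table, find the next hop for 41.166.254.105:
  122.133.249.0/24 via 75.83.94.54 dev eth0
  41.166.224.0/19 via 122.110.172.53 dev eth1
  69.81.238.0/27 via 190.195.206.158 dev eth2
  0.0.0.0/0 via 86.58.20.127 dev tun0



Longest prefix match for 41.166.254.105:
  /24 122.133.249.0: no
  /19 41.166.224.0: MATCH
  /27 69.81.238.0: no
  /0 0.0.0.0: MATCH
Selected: next-hop 122.110.172.53 via eth1 (matched /19)


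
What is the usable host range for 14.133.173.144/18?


Network: 14.133.128.0
Broadcast: 14.133.191.255
First usable = network + 1
Last usable = broadcast - 1
Range: 14.133.128.1 to 14.133.191.254


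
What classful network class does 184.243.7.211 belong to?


First octet: 184
Binary: 10111000
10xxxxxx -> Class B (128-191)
Class B, default mask 255.255.0.0 (/16)


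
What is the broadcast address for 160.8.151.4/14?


Network: 160.8.0.0/14
Host bits = 18
Set all host bits to 1:
Broadcast: 160.11.255.255


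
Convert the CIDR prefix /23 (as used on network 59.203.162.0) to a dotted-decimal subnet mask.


/23 means 23 network bits, 9 host bits
Binary: 11111111111111111111111000000000
Mask: 255.255.254.0


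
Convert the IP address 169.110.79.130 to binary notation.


169 = 10101001
110 = 01101110
79 = 01001111
130 = 10000010
Binary: 10101001.01101110.01001111.10000010


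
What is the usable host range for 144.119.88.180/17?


Network: 144.119.0.0
Broadcast: 144.119.127.255
First usable = network + 1
Last usable = broadcast - 1
Range: 144.119.0.1 to 144.119.127.254


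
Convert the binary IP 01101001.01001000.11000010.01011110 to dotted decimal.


01101001 = 105
01001000 = 72
11000010 = 194
01011110 = 94
IP: 105.72.194.94


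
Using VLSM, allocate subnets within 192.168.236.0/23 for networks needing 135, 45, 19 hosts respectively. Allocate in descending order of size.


135 hosts -> /24 (254 usable): 192.168.236.0/24
45 hosts -> /26 (62 usable): 192.168.237.0/26
19 hosts -> /27 (30 usable): 192.168.237.64/27
Allocation: 192.168.236.0/24 (135 hosts, 254 usable); 192.168.237.0/26 (45 hosts, 62 usable); 192.168.237.64/27 (19 hosts, 30 usable)


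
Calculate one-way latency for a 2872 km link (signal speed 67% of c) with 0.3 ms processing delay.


Speed = 0.67 * 3e5 km/s = 201000 km/s
Propagation delay = 2872 / 201000 = 0.0143 s = 14.2886 ms
Processing delay = 0.3 ms
Total one-way latency = 14.5886 ms


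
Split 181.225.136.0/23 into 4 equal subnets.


New prefix = 23 + 2 = 25
Each subnet has 128 addresses
  181.225.136.0/25
  181.225.136.128/25
  181.225.137.0/25
  181.225.137.128/25
Subnets: 181.225.136.0/25, 181.225.136.128/25, 181.225.137.0/25, 181.225.137.128/25


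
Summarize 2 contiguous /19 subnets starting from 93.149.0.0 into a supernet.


Original prefix: /19
Number of subnets: 2 = 2^1
New prefix = 19 - 1 = 18
Supernet: 93.149.0.0/18


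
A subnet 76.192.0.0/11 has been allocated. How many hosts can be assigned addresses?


Host bits = 32 - 11 = 21
Total addresses = 2^21 = 2097152
Usable = total - 2 (network and broadcast)
Usable hosts: 2097150


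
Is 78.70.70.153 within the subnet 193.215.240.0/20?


Subnet network: 193.215.240.0
Test IP AND mask: 78.70.64.0
No, 78.70.70.153 is not in 193.215.240.0/20


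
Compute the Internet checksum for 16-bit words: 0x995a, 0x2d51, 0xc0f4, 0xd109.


Sum all words (with carry folding):
+ 0x995a = 0x995a
+ 0x2d51 = 0xc6ab
+ 0xc0f4 = 0x87a0
+ 0xd109 = 0x58aa
One's complement: ~0x58aa
Checksum = 0xa755


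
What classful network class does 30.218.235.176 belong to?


First octet: 30
Binary: 00011110
0xxxxxxx -> Class A (1-126)
Class A, default mask 255.0.0.0 (/8)


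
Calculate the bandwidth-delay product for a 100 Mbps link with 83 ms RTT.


BDP = bandwidth * RTT
= 100 Mbps * 83 ms
= 100 * 1e6 * 83 / 1000 bits
= 8300000 bits
= 1037500 bytes
= 1013.1836 KB
BDP = 8300000 bits (1037500 bytes)


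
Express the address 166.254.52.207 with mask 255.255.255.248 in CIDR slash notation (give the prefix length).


Binary: 11111111.11111111.11111111.11111000
Count leading 1s
Prefix: /29


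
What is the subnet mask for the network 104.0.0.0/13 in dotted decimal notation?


/13 means 13 network bits, 19 host bits
Binary: 11111111111110000000000000000000
Mask: 255.248.0.0


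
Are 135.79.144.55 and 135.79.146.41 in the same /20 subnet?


Mask: 255.255.240.0
135.79.144.55 AND mask = 135.79.144.0
135.79.146.41 AND mask = 135.79.144.0
Yes, same subnet (135.79.144.0)


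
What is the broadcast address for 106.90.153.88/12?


Network: 106.80.0.0/12
Host bits = 20
Set all host bits to 1:
Broadcast: 106.95.255.255


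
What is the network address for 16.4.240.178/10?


IP:   00010000.00000100.11110000.10110010
Mask: 11111111.11000000.00000000.00000000
AND operation:
Net:  00010000.00000000.00000000.00000000
Network: 16.0.0.0/10


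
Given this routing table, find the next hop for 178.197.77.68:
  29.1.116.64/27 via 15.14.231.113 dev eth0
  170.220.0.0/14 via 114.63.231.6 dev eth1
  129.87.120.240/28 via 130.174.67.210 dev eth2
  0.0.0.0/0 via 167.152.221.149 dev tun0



Longest prefix match for 178.197.77.68:
  /27 29.1.116.64: no
  /14 170.220.0.0: no
  /28 129.87.120.240: no
  /0 0.0.0.0: MATCH
Selected: next-hop 167.152.221.149 via tun0 (matched /0)


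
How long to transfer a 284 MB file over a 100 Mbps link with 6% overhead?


Effective throughput = 100 * (1 - 6/100) = 94 Mbps
File size in Mb = 284 * 8 = 2272 Mb
Time = 2272 / 94
Time = 24.1702 seconds


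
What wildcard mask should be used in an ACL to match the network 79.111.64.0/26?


Subnet mask: 255.255.255.192
Wildcard = 255.255.255.255 - subnet mask
255 - 255 = 0
255 - 255 = 0
255 - 255 = 0
255 - 192 = 63
Wildcard: 0.0.0.63


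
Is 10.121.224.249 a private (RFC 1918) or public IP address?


RFC 1918 private ranges:
  10.0.0.0/8 (10.0.0.0 - 10.255.255.255)
  172.16.0.0/12 (172.16.0.0 - 172.31.255.255)
  192.168.0.0/16 (192.168.0.0 - 192.168.255.255)
Private (in 10.0.0.0/8)


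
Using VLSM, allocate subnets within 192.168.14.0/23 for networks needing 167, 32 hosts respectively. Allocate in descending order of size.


167 hosts -> /24 (254 usable): 192.168.14.0/24
32 hosts -> /26 (62 usable): 192.168.15.0/26
Allocation: 192.168.14.0/24 (167 hosts, 254 usable); 192.168.15.0/26 (32 hosts, 62 usable)


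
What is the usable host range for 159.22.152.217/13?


Network: 159.16.0.0
Broadcast: 159.23.255.255
First usable = network + 1
Last usable = broadcast - 1
Range: 159.16.0.1 to 159.23.255.254


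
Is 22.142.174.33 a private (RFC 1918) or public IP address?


RFC 1918 private ranges:
  10.0.0.0/8 (10.0.0.0 - 10.255.255.255)
  172.16.0.0/12 (172.16.0.0 - 172.31.255.255)
  192.168.0.0/16 (192.168.0.0 - 192.168.255.255)
Public (not in any RFC 1918 range)


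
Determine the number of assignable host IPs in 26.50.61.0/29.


Host bits = 32 - 29 = 3
Total addresses = 2^3 = 8
Usable = total - 2 (network and broadcast)
Usable hosts: 6


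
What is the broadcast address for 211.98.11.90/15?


Network: 211.98.0.0/15
Host bits = 17
Set all host bits to 1:
Broadcast: 211.99.255.255


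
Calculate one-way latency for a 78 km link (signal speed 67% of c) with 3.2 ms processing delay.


Speed = 0.67 * 3e5 km/s = 201000 km/s
Propagation delay = 78 / 201000 = 0.0004 s = 0.3881 ms
Processing delay = 3.2 ms
Total one-way latency = 3.5881 ms


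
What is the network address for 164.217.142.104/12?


IP:   10100100.11011001.10001110.01101000
Mask: 11111111.11110000.00000000.00000000
AND operation:
Net:  10100100.11010000.00000000.00000000
Network: 164.208.0.0/12


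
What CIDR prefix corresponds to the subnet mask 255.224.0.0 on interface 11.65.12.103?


Binary: 11111111.11100000.00000000.00000000
Count leading 1s
Prefix: /11


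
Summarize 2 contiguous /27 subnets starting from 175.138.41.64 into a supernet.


Original prefix: /27
Number of subnets: 2 = 2^1
New prefix = 27 - 1 = 26
Supernet: 175.138.41.64/26


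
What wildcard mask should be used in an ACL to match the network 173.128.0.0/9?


Subnet mask: 255.128.0.0
Wildcard = 255.255.255.255 - subnet mask
255 - 255 = 0
255 - 128 = 127
255 - 0 = 255
255 - 0 = 255
Wildcard: 0.127.255.255


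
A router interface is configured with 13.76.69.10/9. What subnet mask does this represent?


/9 means 9 network bits, 23 host bits
Binary: 11111111100000000000000000000000
Mask: 255.128.0.0


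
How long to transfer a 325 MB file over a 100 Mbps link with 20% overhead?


Effective throughput = 100 * (1 - 20/100) = 80 Mbps
File size in Mb = 325 * 8 = 2600 Mb
Time = 2600 / 80
Time = 32.5 seconds


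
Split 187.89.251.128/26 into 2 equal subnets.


New prefix = 26 + 1 = 27
Each subnet has 32 addresses
  187.89.251.128/27
  187.89.251.160/27
Subnets: 187.89.251.128/27, 187.89.251.160/27


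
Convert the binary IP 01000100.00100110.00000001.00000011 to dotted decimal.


01000100 = 68
00100110 = 38
00000001 = 1
00000011 = 3
IP: 68.38.1.3


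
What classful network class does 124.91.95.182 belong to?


First octet: 124
Binary: 01111100
0xxxxxxx -> Class A (1-126)
Class A, default mask 255.0.0.0 (/8)


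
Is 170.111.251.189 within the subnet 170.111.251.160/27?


Subnet network: 170.111.251.160
Test IP AND mask: 170.111.251.160
Yes, 170.111.251.189 is in 170.111.251.160/27


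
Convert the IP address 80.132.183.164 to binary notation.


80 = 01010000
132 = 10000100
183 = 10110111
164 = 10100100
Binary: 01010000.10000100.10110111.10100100


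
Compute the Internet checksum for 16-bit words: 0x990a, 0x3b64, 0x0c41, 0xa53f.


Sum all words (with carry folding):
+ 0x990a = 0x990a
+ 0x3b64 = 0xd46e
+ 0x0c41 = 0xe0af
+ 0xa53f = 0x85ef
One's complement: ~0x85ef
Checksum = 0x7a10


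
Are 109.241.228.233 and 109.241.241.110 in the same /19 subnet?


Mask: 255.255.224.0
109.241.228.233 AND mask = 109.241.224.0
109.241.241.110 AND mask = 109.241.224.0
Yes, same subnet (109.241.224.0)


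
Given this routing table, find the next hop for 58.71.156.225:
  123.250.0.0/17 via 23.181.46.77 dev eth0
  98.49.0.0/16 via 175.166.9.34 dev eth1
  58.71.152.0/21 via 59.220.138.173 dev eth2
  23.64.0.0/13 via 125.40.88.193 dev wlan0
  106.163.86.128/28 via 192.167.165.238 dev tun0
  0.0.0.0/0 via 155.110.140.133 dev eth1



Longest prefix match for 58.71.156.225:
  /17 123.250.0.0: no
  /16 98.49.0.0: no
  /21 58.71.152.0: MATCH
  /13 23.64.0.0: no
  /28 106.163.86.128: no
  /0 0.0.0.0: MATCH
Selected: next-hop 59.220.138.173 via eth2 (matched /21)


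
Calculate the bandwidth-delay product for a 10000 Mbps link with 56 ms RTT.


BDP = bandwidth * RTT
= 10000 Mbps * 56 ms
= 10000 * 1e6 * 56 / 1000 bits
= 560000000 bits
= 70000000 bytes
= 68359.375 KB
BDP = 560000000 bits (70000000 bytes)


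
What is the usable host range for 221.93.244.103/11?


Network: 221.64.0.0
Broadcast: 221.95.255.255
First usable = network + 1
Last usable = broadcast - 1
Range: 221.64.0.1 to 221.95.255.254


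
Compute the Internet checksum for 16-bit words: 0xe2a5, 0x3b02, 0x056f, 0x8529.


Sum all words (with carry folding):
+ 0xe2a5 = 0xe2a5
+ 0x3b02 = 0x1da8
+ 0x056f = 0x2317
+ 0x8529 = 0xa840
One's complement: ~0xa840
Checksum = 0x57bf


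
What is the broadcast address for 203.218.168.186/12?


Network: 203.208.0.0/12
Host bits = 20
Set all host bits to 1:
Broadcast: 203.223.255.255


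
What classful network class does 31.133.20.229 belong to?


First octet: 31
Binary: 00011111
0xxxxxxx -> Class A (1-126)
Class A, default mask 255.0.0.0 (/8)


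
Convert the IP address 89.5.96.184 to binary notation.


89 = 01011001
5 = 00000101
96 = 01100000
184 = 10111000
Binary: 01011001.00000101.01100000.10111000


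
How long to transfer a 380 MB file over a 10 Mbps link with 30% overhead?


Effective throughput = 10 * (1 - 30/100) = 7 Mbps
File size in Mb = 380 * 8 = 3040 Mb
Time = 3040 / 7
Time = 434.2857 seconds


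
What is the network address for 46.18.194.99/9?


IP:   00101110.00010010.11000010.01100011
Mask: 11111111.10000000.00000000.00000000
AND operation:
Net:  00101110.00000000.00000000.00000000
Network: 46.0.0.0/9


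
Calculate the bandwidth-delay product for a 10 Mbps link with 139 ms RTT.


BDP = bandwidth * RTT
= 10 Mbps * 139 ms
= 10 * 1e6 * 139 / 1000 bits
= 1390000 bits
= 173750 bytes
= 169.6777 KB
BDP = 1390000 bits (173750 bytes)


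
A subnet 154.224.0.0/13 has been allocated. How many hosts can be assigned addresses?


Host bits = 32 - 13 = 19
Total addresses = 2^19 = 524288
Usable = total - 2 (network and broadcast)
Usable hosts: 524286


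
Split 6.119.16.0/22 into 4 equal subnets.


New prefix = 22 + 2 = 24
Each subnet has 256 addresses
  6.119.16.0/24
  6.119.17.0/24
  6.119.18.0/24
  6.119.19.0/24
Subnets: 6.119.16.0/24, 6.119.17.0/24, 6.119.18.0/24, 6.119.19.0/24


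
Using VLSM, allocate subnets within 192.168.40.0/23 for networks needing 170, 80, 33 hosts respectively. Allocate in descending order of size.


170 hosts -> /24 (254 usable): 192.168.40.0/24
80 hosts -> /25 (126 usable): 192.168.41.0/25
33 hosts -> /26 (62 usable): 192.168.41.128/26
Allocation: 192.168.40.0/24 (170 hosts, 254 usable); 192.168.41.0/25 (80 hosts, 126 usable); 192.168.41.128/26 (33 hosts, 62 usable)


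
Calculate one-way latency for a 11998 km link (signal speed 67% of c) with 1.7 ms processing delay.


Speed = 0.67 * 3e5 km/s = 201000 km/s
Propagation delay = 11998 / 201000 = 0.0597 s = 59.6915 ms
Processing delay = 1.7 ms
Total one-way latency = 61.3915 ms


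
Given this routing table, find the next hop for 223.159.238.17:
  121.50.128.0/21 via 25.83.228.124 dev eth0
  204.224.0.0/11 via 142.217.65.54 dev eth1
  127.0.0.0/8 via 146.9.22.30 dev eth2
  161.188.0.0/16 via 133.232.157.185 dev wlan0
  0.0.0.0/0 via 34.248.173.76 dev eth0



Longest prefix match for 223.159.238.17:
  /21 121.50.128.0: no
  /11 204.224.0.0: no
  /8 127.0.0.0: no
  /16 161.188.0.0: no
  /0 0.0.0.0: MATCH
Selected: next-hop 34.248.173.76 via eth0 (matched /0)


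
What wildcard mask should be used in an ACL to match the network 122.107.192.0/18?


Subnet mask: 255.255.192.0
Wildcard = 255.255.255.255 - subnet mask
255 - 255 = 0
255 - 255 = 0
255 - 192 = 63
255 - 0 = 255
Wildcard: 0.0.63.255


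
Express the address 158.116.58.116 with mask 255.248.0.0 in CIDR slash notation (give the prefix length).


Binary: 11111111.11111000.00000000.00000000
Count leading 1s
Prefix: /13


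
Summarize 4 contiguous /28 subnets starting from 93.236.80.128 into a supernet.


Original prefix: /28
Number of subnets: 4 = 2^2
New prefix = 28 - 2 = 26
Supernet: 93.236.80.128/26


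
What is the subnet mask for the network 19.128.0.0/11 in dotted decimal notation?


/11 means 11 network bits, 21 host bits
Binary: 11111111111000000000000000000000
Mask: 255.224.0.0


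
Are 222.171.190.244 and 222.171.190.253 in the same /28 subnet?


Mask: 255.255.255.240
222.171.190.244 AND mask = 222.171.190.240
222.171.190.253 AND mask = 222.171.190.240
Yes, same subnet (222.171.190.240)


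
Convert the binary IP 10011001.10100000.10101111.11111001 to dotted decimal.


10011001 = 153
10100000 = 160
10101111 = 175
11111001 = 249
IP: 153.160.175.249


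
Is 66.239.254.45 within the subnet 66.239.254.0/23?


Subnet network: 66.239.254.0
Test IP AND mask: 66.239.254.0
Yes, 66.239.254.45 is in 66.239.254.0/23


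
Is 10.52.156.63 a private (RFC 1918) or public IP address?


RFC 1918 private ranges:
  10.0.0.0/8 (10.0.0.0 - 10.255.255.255)
  172.16.0.0/12 (172.16.0.0 - 172.31.255.255)
  192.168.0.0/16 (192.168.0.0 - 192.168.255.255)
Private (in 10.0.0.0/8)


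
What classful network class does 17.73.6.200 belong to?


First octet: 17
Binary: 00010001
0xxxxxxx -> Class A (1-126)
Class A, default mask 255.0.0.0 (/8)


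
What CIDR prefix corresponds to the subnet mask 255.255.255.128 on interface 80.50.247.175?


Binary: 11111111.11111111.11111111.10000000
Count leading 1s
Prefix: /25


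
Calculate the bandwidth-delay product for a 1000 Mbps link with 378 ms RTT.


BDP = bandwidth * RTT
= 1000 Mbps * 378 ms
= 1000 * 1e6 * 378 / 1000 bits
= 378000000 bits
= 47250000 bytes
= 46142.5781 KB
BDP = 378000000 bits (47250000 bytes)


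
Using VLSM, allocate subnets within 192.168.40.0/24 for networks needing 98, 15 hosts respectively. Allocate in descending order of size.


98 hosts -> /25 (126 usable): 192.168.40.0/25
15 hosts -> /27 (30 usable): 192.168.40.128/27
Allocation: 192.168.40.0/25 (98 hosts, 126 usable); 192.168.40.128/27 (15 hosts, 30 usable)


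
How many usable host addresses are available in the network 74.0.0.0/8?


Host bits = 32 - 8 = 24
Total addresses = 2^24 = 16777216
Usable = total - 2 (network and broadcast)
Usable hosts: 16777214


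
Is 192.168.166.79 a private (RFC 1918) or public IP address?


RFC 1918 private ranges:
  10.0.0.0/8 (10.0.0.0 - 10.255.255.255)
  172.16.0.0/12 (172.16.0.0 - 172.31.255.255)
  192.168.0.0/16 (192.168.0.0 - 192.168.255.255)
Private (in 192.168.0.0/16)


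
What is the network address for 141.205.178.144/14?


IP:   10001101.11001101.10110010.10010000
Mask: 11111111.11111100.00000000.00000000
AND operation:
Net:  10001101.11001100.00000000.00000000
Network: 141.204.0.0/14


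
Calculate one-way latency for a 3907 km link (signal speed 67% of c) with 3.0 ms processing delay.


Speed = 0.67 * 3e5 km/s = 201000 km/s
Propagation delay = 3907 / 201000 = 0.0194 s = 19.4378 ms
Processing delay = 3.0 ms
Total one-way latency = 22.4378 ms


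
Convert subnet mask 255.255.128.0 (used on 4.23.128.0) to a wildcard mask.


Subnet mask: 255.255.128.0
Wildcard = 255.255.255.255 - subnet mask
255 - 255 = 0
255 - 255 = 0
255 - 128 = 127
255 - 0 = 255
Wildcard: 0.0.127.255


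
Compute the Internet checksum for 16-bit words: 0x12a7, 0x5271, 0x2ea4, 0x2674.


Sum all words (with carry folding):
+ 0x12a7 = 0x12a7
+ 0x5271 = 0x6518
+ 0x2ea4 = 0x93bc
+ 0x2674 = 0xba30
One's complement: ~0xba30
Checksum = 0x45cf


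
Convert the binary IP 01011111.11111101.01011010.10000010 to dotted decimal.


01011111 = 95
11111101 = 253
01011010 = 90
10000010 = 130
IP: 95.253.90.130


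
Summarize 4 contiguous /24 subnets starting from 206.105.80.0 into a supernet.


Original prefix: /24
Number of subnets: 4 = 2^2
New prefix = 24 - 2 = 22
Supernet: 206.105.80.0/22


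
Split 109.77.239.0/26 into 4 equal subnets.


New prefix = 26 + 2 = 28
Each subnet has 16 addresses
  109.77.239.0/28
  109.77.239.16/28
  109.77.239.32/28
  109.77.239.48/28
Subnets: 109.77.239.0/28, 109.77.239.16/28, 109.77.239.32/28, 109.77.239.48/28


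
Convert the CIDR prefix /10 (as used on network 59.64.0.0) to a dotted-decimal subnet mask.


/10 means 10 network bits, 22 host bits
Binary: 11111111110000000000000000000000
Mask: 255.192.0.0


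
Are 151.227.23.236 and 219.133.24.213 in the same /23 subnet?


Mask: 255.255.254.0
151.227.23.236 AND mask = 151.227.22.0
219.133.24.213 AND mask = 219.133.24.0
No, different subnets (151.227.22.0 vs 219.133.24.0)


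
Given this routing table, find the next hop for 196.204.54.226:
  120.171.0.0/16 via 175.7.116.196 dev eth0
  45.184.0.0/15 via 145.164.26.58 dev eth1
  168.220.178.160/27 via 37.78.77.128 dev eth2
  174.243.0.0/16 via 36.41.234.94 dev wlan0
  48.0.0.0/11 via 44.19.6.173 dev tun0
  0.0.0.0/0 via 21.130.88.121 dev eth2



Longest prefix match for 196.204.54.226:
  /16 120.171.0.0: no
  /15 45.184.0.0: no
  /27 168.220.178.160: no
  /16 174.243.0.0: no
  /11 48.0.0.0: no
  /0 0.0.0.0: MATCH
Selected: next-hop 21.130.88.121 via eth2 (matched /0)


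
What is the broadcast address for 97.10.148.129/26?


Network: 97.10.148.128/26
Host bits = 6
Set all host bits to 1:
Broadcast: 97.10.148.191


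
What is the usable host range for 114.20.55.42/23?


Network: 114.20.54.0
Broadcast: 114.20.55.255
First usable = network + 1
Last usable = broadcast - 1
Range: 114.20.54.1 to 114.20.55.254


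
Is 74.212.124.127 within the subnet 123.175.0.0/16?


Subnet network: 123.175.0.0
Test IP AND mask: 74.212.0.0
No, 74.212.124.127 is not in 123.175.0.0/16


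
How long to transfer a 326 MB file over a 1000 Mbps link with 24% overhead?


Effective throughput = 1000 * (1 - 24/100) = 760 Mbps
File size in Mb = 326 * 8 = 2608 Mb
Time = 2608 / 760
Time = 3.4316 seconds


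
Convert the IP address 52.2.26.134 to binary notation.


52 = 00110100
2 = 00000010
26 = 00011010
134 = 10000110
Binary: 00110100.00000010.00011010.10000110


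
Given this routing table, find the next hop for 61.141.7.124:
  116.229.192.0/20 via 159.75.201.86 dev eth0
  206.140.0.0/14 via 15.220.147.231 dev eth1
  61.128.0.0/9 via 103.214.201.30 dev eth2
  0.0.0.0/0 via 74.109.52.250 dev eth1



Longest prefix match for 61.141.7.124:
  /20 116.229.192.0: no
  /14 206.140.0.0: no
  /9 61.128.0.0: MATCH
  /0 0.0.0.0: MATCH
Selected: next-hop 103.214.201.30 via eth2 (matched /9)


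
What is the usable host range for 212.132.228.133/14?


Network: 212.132.0.0
Broadcast: 212.135.255.255
First usable = network + 1
Last usable = broadcast - 1
Range: 212.132.0.1 to 212.135.255.254


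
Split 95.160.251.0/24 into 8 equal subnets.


New prefix = 24 + 3 = 27
Each subnet has 32 addresses
  95.160.251.0/27
  95.160.251.32/27
  95.160.251.64/27
  95.160.251.96/27
  95.160.251.128/27
  95.160.251.160/27
  95.160.251.192/27
  95.160.251.224/27
Subnets: 95.160.251.0/27, 95.160.251.32/27, 95.160.251.64/27, 95.160.251.96/27, 95.160.251.128/27, 95.160.251.160/27, 95.160.251.192/27, 95.160.251.224/27


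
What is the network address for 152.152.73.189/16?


IP:   10011000.10011000.01001001.10111101
Mask: 11111111.11111111.00000000.00000000
AND operation:
Net:  10011000.10011000.00000000.00000000
Network: 152.152.0.0/16


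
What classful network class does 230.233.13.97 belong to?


First octet: 230
Binary: 11100110
1110xxxx -> Class D (224-239)
Class D (multicast), default mask N/A


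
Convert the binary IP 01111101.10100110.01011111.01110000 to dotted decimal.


01111101 = 125
10100110 = 166
01011111 = 95
01110000 = 112
IP: 125.166.95.112


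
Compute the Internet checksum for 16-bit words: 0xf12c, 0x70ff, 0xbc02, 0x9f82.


Sum all words (with carry folding):
+ 0xf12c = 0xf12c
+ 0x70ff = 0x622c
+ 0xbc02 = 0x1e2f
+ 0x9f82 = 0xbdb1
One's complement: ~0xbdb1
Checksum = 0x424e


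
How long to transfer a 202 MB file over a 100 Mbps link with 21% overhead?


Effective throughput = 100 * (1 - 21/100) = 79 Mbps
File size in Mb = 202 * 8 = 1616 Mb
Time = 1616 / 79
Time = 20.4557 seconds


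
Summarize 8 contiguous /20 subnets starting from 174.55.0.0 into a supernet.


Original prefix: /20
Number of subnets: 8 = 2^3
New prefix = 20 - 3 = 17
Supernet: 174.55.0.0/17


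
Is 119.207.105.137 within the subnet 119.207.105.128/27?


Subnet network: 119.207.105.128
Test IP AND mask: 119.207.105.128
Yes, 119.207.105.137 is in 119.207.105.128/27


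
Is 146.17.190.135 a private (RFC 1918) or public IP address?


RFC 1918 private ranges:
  10.0.0.0/8 (10.0.0.0 - 10.255.255.255)
  172.16.0.0/12 (172.16.0.0 - 172.31.255.255)
  192.168.0.0/16 (192.168.0.0 - 192.168.255.255)
Public (not in any RFC 1918 range)


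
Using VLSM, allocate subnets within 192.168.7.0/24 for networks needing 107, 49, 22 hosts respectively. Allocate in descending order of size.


107 hosts -> /25 (126 usable): 192.168.7.0/25
49 hosts -> /26 (62 usable): 192.168.7.128/26
22 hosts -> /27 (30 usable): 192.168.7.192/27
Allocation: 192.168.7.0/25 (107 hosts, 126 usable); 192.168.7.128/26 (49 hosts, 62 usable); 192.168.7.192/27 (22 hosts, 30 usable)


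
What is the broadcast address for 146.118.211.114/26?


Network: 146.118.211.64/26
Host bits = 6
Set all host bits to 1:
Broadcast: 146.118.211.127


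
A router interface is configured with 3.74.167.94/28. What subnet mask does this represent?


/28 means 28 network bits, 4 host bits
Binary: 11111111111111111111111111110000
Mask: 255.255.255.240


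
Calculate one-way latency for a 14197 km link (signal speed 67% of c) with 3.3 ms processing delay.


Speed = 0.67 * 3e5 km/s = 201000 km/s
Propagation delay = 14197 / 201000 = 0.0706 s = 70.6318 ms
Processing delay = 3.3 ms
Total one-way latency = 73.9318 ms


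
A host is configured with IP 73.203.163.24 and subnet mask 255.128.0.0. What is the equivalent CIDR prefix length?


Binary: 11111111.10000000.00000000.00000000
Count leading 1s
Prefix: /9


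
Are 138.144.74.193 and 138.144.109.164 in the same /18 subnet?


Mask: 255.255.192.0
138.144.74.193 AND mask = 138.144.64.0
138.144.109.164 AND mask = 138.144.64.0
Yes, same subnet (138.144.64.0)


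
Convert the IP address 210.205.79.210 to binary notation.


210 = 11010010
205 = 11001101
79 = 01001111
210 = 11010010
Binary: 11010010.11001101.01001111.11010010


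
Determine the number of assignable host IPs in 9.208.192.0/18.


Host bits = 32 - 18 = 14
Total addresses = 2^14 = 16384
Usable = total - 2 (network and broadcast)
Usable hosts: 16382


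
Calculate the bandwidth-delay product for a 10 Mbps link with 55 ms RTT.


BDP = bandwidth * RTT
= 10 Mbps * 55 ms
= 10 * 1e6 * 55 / 1000 bits
= 550000 bits
= 68750 bytes
= 67.1387 KB
BDP = 550000 bits (68750 bytes)


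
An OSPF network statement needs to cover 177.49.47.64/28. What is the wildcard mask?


Subnet mask: 255.255.255.240
Wildcard = 255.255.255.255 - subnet mask
255 - 255 = 0
255 - 255 = 0
255 - 255 = 0
255 - 240 = 15
Wildcard: 0.0.0.15


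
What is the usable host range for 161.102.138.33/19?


Network: 161.102.128.0
Broadcast: 161.102.159.255
First usable = network + 1
Last usable = broadcast - 1
Range: 161.102.128.1 to 161.102.159.254


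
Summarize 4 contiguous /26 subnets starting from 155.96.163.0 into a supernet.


Original prefix: /26
Number of subnets: 4 = 2^2
New prefix = 26 - 2 = 24
Supernet: 155.96.163.0/24


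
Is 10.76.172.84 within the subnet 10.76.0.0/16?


Subnet network: 10.76.0.0
Test IP AND mask: 10.76.0.0
Yes, 10.76.172.84 is in 10.76.0.0/16


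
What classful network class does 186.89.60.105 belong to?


First octet: 186
Binary: 10111010
10xxxxxx -> Class B (128-191)
Class B, default mask 255.255.0.0 (/16)


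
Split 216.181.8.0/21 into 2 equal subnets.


New prefix = 21 + 1 = 22
Each subnet has 1024 addresses
  216.181.8.0/22
  216.181.12.0/22
Subnets: 216.181.8.0/22, 216.181.12.0/22


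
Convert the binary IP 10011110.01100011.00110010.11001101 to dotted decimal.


10011110 = 158
01100011 = 99
00110010 = 50
11001101 = 205
IP: 158.99.50.205


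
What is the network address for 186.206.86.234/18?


IP:   10111010.11001110.01010110.11101010
Mask: 11111111.11111111.11000000.00000000
AND operation:
Net:  10111010.11001110.01000000.00000000
Network: 186.206.64.0/18


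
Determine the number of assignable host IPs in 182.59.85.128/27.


Host bits = 32 - 27 = 5
Total addresses = 2^5 = 32
Usable = total - 2 (network and broadcast)
Usable hosts: 30


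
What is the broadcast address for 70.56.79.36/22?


Network: 70.56.76.0/22
Host bits = 10
Set all host bits to 1:
Broadcast: 70.56.79.255


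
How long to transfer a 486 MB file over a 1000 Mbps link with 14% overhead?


Effective throughput = 1000 * (1 - 14/100) = 860 Mbps
File size in Mb = 486 * 8 = 3888 Mb
Time = 3888 / 860
Time = 4.5209 seconds


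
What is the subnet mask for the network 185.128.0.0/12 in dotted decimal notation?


/12 means 12 network bits, 20 host bits
Binary: 11111111111100000000000000000000
Mask: 255.240.0.0


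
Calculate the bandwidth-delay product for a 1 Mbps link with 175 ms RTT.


BDP = bandwidth * RTT
= 1 Mbps * 175 ms
= 1 * 1e6 * 175 / 1000 bits
= 175000 bits
= 21875 bytes
= 21.3623 KB
BDP = 175000 bits (21875 bytes)


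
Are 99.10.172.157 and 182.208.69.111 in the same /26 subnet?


Mask: 255.255.255.192
99.10.172.157 AND mask = 99.10.172.128
182.208.69.111 AND mask = 182.208.69.64
No, different subnets (99.10.172.128 vs 182.208.69.64)


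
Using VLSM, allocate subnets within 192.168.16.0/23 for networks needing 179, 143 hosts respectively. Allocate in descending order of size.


179 hosts -> /24 (254 usable): 192.168.16.0/24
143 hosts -> /24 (254 usable): 192.168.17.0/24
Allocation: 192.168.16.0/24 (179 hosts, 254 usable); 192.168.17.0/24 (143 hosts, 254 usable)


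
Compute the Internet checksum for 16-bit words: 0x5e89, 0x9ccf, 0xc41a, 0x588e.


Sum all words (with carry folding):
+ 0x5e89 = 0x5e89
+ 0x9ccf = 0xfb58
+ 0xc41a = 0xbf73
+ 0x588e = 0x1802
One's complement: ~0x1802
Checksum = 0xe7fd


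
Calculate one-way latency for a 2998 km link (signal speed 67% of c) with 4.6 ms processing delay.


Speed = 0.67 * 3e5 km/s = 201000 km/s
Propagation delay = 2998 / 201000 = 0.0149 s = 14.9154 ms
Processing delay = 4.6 ms
Total one-way latency = 19.5154 ms


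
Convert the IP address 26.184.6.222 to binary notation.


26 = 00011010
184 = 10111000
6 = 00000110
222 = 11011110
Binary: 00011010.10111000.00000110.11011110


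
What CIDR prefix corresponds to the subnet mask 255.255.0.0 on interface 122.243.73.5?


Binary: 11111111.11111111.00000000.00000000
Count leading 1s
Prefix: /16


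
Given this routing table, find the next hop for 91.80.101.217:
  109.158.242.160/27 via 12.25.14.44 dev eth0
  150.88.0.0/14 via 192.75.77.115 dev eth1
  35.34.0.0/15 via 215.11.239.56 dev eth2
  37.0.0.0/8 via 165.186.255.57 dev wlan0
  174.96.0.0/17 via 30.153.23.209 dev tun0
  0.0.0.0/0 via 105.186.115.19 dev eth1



Longest prefix match for 91.80.101.217:
  /27 109.158.242.160: no
  /14 150.88.0.0: no
  /15 35.34.0.0: no
  /8 37.0.0.0: no
  /17 174.96.0.0: no
  /0 0.0.0.0: MATCH
Selected: next-hop 105.186.115.19 via eth1 (matched /0)


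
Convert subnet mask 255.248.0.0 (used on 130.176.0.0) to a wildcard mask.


Subnet mask: 255.248.0.0
Wildcard = 255.255.255.255 - subnet mask
255 - 255 = 0
255 - 248 = 7
255 - 0 = 255
255 - 0 = 255
Wildcard: 0.7.255.255


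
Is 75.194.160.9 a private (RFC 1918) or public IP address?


RFC 1918 private ranges:
  10.0.0.0/8 (10.0.0.0 - 10.255.255.255)
  172.16.0.0/12 (172.16.0.0 - 172.31.255.255)
  192.168.0.0/16 (192.168.0.0 - 192.168.255.255)
Public (not in any RFC 1918 range)


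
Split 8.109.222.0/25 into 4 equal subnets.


New prefix = 25 + 2 = 27
Each subnet has 32 addresses
  8.109.222.0/27
  8.109.222.32/27
  8.109.222.64/27
  8.109.222.96/27
Subnets: 8.109.222.0/27, 8.109.222.32/27, 8.109.222.64/27, 8.109.222.96/27


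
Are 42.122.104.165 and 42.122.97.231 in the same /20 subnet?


Mask: 255.255.240.0
42.122.104.165 AND mask = 42.122.96.0
42.122.97.231 AND mask = 42.122.96.0
Yes, same subnet (42.122.96.0)


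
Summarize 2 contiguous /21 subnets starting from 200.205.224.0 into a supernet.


Original prefix: /21
Number of subnets: 2 = 2^1
New prefix = 21 - 1 = 20
Supernet: 200.205.224.0/20


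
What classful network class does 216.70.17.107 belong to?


First octet: 216
Binary: 11011000
110xxxxx -> Class C (192-223)
Class C, default mask 255.255.255.0 (/24)


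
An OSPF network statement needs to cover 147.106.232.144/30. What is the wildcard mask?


Subnet mask: 255.255.255.252
Wildcard = 255.255.255.255 - subnet mask
255 - 255 = 0
255 - 255 = 0
255 - 255 = 0
255 - 252 = 3
Wildcard: 0.0.0.3


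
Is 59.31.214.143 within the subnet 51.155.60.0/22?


Subnet network: 51.155.60.0
Test IP AND mask: 59.31.212.0
No, 59.31.214.143 is not in 51.155.60.0/22


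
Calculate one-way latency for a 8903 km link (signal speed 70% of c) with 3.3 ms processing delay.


Speed = 0.7 * 3e5 km/s = 210000 km/s
Propagation delay = 8903 / 210000 = 0.0424 s = 42.3952 ms
Processing delay = 3.3 ms
Total one-way latency = 45.6952 ms
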